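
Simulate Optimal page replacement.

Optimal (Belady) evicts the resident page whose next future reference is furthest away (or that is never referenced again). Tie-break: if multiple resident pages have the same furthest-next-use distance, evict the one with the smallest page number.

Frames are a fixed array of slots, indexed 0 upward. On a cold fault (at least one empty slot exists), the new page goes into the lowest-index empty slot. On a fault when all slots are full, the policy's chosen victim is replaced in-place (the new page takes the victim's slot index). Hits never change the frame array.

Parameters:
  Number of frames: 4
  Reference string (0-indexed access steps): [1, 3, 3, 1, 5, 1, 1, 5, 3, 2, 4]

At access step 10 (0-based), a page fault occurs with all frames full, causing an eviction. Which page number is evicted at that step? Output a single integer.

Answer: 1

Derivation:
Step 0: ref 1 -> FAULT, frames=[1,-,-,-]
Step 1: ref 3 -> FAULT, frames=[1,3,-,-]
Step 2: ref 3 -> HIT, frames=[1,3,-,-]
Step 3: ref 1 -> HIT, frames=[1,3,-,-]
Step 4: ref 5 -> FAULT, frames=[1,3,5,-]
Step 5: ref 1 -> HIT, frames=[1,3,5,-]
Step 6: ref 1 -> HIT, frames=[1,3,5,-]
Step 7: ref 5 -> HIT, frames=[1,3,5,-]
Step 8: ref 3 -> HIT, frames=[1,3,5,-]
Step 9: ref 2 -> FAULT, frames=[1,3,5,2]
Step 10: ref 4 -> FAULT, evict 1, frames=[4,3,5,2]
At step 10: evicted page 1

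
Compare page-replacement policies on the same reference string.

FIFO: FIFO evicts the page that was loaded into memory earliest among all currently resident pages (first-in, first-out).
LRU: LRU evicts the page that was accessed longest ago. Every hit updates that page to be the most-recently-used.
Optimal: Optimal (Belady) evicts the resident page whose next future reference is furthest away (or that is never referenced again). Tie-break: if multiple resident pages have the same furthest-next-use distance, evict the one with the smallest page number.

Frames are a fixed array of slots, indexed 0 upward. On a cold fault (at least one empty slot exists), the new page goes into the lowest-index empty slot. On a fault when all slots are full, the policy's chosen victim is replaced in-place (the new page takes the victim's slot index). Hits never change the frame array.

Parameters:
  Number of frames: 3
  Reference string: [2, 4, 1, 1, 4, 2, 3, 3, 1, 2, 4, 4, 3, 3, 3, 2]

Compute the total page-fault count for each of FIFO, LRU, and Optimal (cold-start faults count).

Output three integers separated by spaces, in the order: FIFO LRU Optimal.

--- FIFO ---
  step 0: ref 2 -> FAULT, frames=[2,-,-] (faults so far: 1)
  step 1: ref 4 -> FAULT, frames=[2,4,-] (faults so far: 2)
  step 2: ref 1 -> FAULT, frames=[2,4,1] (faults so far: 3)
  step 3: ref 1 -> HIT, frames=[2,4,1] (faults so far: 3)
  step 4: ref 4 -> HIT, frames=[2,4,1] (faults so far: 3)
  step 5: ref 2 -> HIT, frames=[2,4,1] (faults so far: 3)
  step 6: ref 3 -> FAULT, evict 2, frames=[3,4,1] (faults so far: 4)
  step 7: ref 3 -> HIT, frames=[3,4,1] (faults so far: 4)
  step 8: ref 1 -> HIT, frames=[3,4,1] (faults so far: 4)
  step 9: ref 2 -> FAULT, evict 4, frames=[3,2,1] (faults so far: 5)
  step 10: ref 4 -> FAULT, evict 1, frames=[3,2,4] (faults so far: 6)
  step 11: ref 4 -> HIT, frames=[3,2,4] (faults so far: 6)
  step 12: ref 3 -> HIT, frames=[3,2,4] (faults so far: 6)
  step 13: ref 3 -> HIT, frames=[3,2,4] (faults so far: 6)
  step 14: ref 3 -> HIT, frames=[3,2,4] (faults so far: 6)
  step 15: ref 2 -> HIT, frames=[3,2,4] (faults so far: 6)
  FIFO total faults: 6
--- LRU ---
  step 0: ref 2 -> FAULT, frames=[2,-,-] (faults so far: 1)
  step 1: ref 4 -> FAULT, frames=[2,4,-] (faults so far: 2)
  step 2: ref 1 -> FAULT, frames=[2,4,1] (faults so far: 3)
  step 3: ref 1 -> HIT, frames=[2,4,1] (faults so far: 3)
  step 4: ref 4 -> HIT, frames=[2,4,1] (faults so far: 3)
  step 5: ref 2 -> HIT, frames=[2,4,1] (faults so far: 3)
  step 6: ref 3 -> FAULT, evict 1, frames=[2,4,3] (faults so far: 4)
  step 7: ref 3 -> HIT, frames=[2,4,3] (faults so far: 4)
  step 8: ref 1 -> FAULT, evict 4, frames=[2,1,3] (faults so far: 5)
  step 9: ref 2 -> HIT, frames=[2,1,3] (faults so far: 5)
  step 10: ref 4 -> FAULT, evict 3, frames=[2,1,4] (faults so far: 6)
  step 11: ref 4 -> HIT, frames=[2,1,4] (faults so far: 6)
  step 12: ref 3 -> FAULT, evict 1, frames=[2,3,4] (faults so far: 7)
  step 13: ref 3 -> HIT, frames=[2,3,4] (faults so far: 7)
  step 14: ref 3 -> HIT, frames=[2,3,4] (faults so far: 7)
  step 15: ref 2 -> HIT, frames=[2,3,4] (faults so far: 7)
  LRU total faults: 7
--- Optimal ---
  step 0: ref 2 -> FAULT, frames=[2,-,-] (faults so far: 1)
  step 1: ref 4 -> FAULT, frames=[2,4,-] (faults so far: 2)
  step 2: ref 1 -> FAULT, frames=[2,4,1] (faults so far: 3)
  step 3: ref 1 -> HIT, frames=[2,4,1] (faults so far: 3)
  step 4: ref 4 -> HIT, frames=[2,4,1] (faults so far: 3)
  step 5: ref 2 -> HIT, frames=[2,4,1] (faults so far: 3)
  step 6: ref 3 -> FAULT, evict 4, frames=[2,3,1] (faults so far: 4)
  step 7: ref 3 -> HIT, frames=[2,3,1] (faults so far: 4)
  step 8: ref 1 -> HIT, frames=[2,3,1] (faults so far: 4)
  step 9: ref 2 -> HIT, frames=[2,3,1] (faults so far: 4)
  step 10: ref 4 -> FAULT, evict 1, frames=[2,3,4] (faults so far: 5)
  step 11: ref 4 -> HIT, frames=[2,3,4] (faults so far: 5)
  step 12: ref 3 -> HIT, frames=[2,3,4] (faults so far: 5)
  step 13: ref 3 -> HIT, frames=[2,3,4] (faults so far: 5)
  step 14: ref 3 -> HIT, frames=[2,3,4] (faults so far: 5)
  step 15: ref 2 -> HIT, frames=[2,3,4] (faults so far: 5)
  Optimal total faults: 5

Answer: 6 7 5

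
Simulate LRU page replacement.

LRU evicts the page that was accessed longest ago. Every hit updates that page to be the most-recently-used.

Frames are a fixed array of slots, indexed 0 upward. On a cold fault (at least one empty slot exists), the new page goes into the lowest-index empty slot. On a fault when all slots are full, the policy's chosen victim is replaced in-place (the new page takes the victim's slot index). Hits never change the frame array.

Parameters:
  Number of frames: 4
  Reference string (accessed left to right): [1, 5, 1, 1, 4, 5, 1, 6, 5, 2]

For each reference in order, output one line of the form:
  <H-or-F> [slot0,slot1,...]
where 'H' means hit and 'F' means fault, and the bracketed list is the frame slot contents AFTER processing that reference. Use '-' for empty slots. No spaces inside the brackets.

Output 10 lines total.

F [1,-,-,-]
F [1,5,-,-]
H [1,5,-,-]
H [1,5,-,-]
F [1,5,4,-]
H [1,5,4,-]
H [1,5,4,-]
F [1,5,4,6]
H [1,5,4,6]
F [1,5,2,6]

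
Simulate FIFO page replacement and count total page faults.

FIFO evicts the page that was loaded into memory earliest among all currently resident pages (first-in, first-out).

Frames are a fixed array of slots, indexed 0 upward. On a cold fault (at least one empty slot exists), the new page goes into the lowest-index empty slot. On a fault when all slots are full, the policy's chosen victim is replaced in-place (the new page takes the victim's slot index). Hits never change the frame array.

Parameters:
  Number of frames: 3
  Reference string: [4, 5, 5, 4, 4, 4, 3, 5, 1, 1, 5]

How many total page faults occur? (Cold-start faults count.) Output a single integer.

Answer: 4

Derivation:
Step 0: ref 4 → FAULT, frames=[4,-,-]
Step 1: ref 5 → FAULT, frames=[4,5,-]
Step 2: ref 5 → HIT, frames=[4,5,-]
Step 3: ref 4 → HIT, frames=[4,5,-]
Step 4: ref 4 → HIT, frames=[4,5,-]
Step 5: ref 4 → HIT, frames=[4,5,-]
Step 6: ref 3 → FAULT, frames=[4,5,3]
Step 7: ref 5 → HIT, frames=[4,5,3]
Step 8: ref 1 → FAULT (evict 4), frames=[1,5,3]
Step 9: ref 1 → HIT, frames=[1,5,3]
Step 10: ref 5 → HIT, frames=[1,5,3]
Total faults: 4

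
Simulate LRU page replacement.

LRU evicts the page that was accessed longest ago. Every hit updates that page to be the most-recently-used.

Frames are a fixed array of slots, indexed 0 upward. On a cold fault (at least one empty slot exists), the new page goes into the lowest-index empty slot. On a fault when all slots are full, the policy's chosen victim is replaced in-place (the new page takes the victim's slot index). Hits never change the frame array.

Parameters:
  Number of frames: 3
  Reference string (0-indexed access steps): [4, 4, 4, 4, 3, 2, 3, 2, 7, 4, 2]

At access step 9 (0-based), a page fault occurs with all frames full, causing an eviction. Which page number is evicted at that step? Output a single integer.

Answer: 3

Derivation:
Step 0: ref 4 -> FAULT, frames=[4,-,-]
Step 1: ref 4 -> HIT, frames=[4,-,-]
Step 2: ref 4 -> HIT, frames=[4,-,-]
Step 3: ref 4 -> HIT, frames=[4,-,-]
Step 4: ref 3 -> FAULT, frames=[4,3,-]
Step 5: ref 2 -> FAULT, frames=[4,3,2]
Step 6: ref 3 -> HIT, frames=[4,3,2]
Step 7: ref 2 -> HIT, frames=[4,3,2]
Step 8: ref 7 -> FAULT, evict 4, frames=[7,3,2]
Step 9: ref 4 -> FAULT, evict 3, frames=[7,4,2]
At step 9: evicted page 3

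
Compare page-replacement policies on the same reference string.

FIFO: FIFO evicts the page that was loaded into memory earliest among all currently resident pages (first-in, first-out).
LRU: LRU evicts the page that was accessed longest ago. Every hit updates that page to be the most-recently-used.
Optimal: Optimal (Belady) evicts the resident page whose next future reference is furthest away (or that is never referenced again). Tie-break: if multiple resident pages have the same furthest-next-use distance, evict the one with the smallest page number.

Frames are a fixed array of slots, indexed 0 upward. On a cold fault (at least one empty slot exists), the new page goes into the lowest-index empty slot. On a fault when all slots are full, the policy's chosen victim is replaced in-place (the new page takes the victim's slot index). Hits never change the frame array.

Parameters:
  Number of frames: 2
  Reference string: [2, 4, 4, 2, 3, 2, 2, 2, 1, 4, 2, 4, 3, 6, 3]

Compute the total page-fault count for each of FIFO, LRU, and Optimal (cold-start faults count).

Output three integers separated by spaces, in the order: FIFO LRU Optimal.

--- FIFO ---
  step 0: ref 2 -> FAULT, frames=[2,-] (faults so far: 1)
  step 1: ref 4 -> FAULT, frames=[2,4] (faults so far: 2)
  step 2: ref 4 -> HIT, frames=[2,4] (faults so far: 2)
  step 3: ref 2 -> HIT, frames=[2,4] (faults so far: 2)
  step 4: ref 3 -> FAULT, evict 2, frames=[3,4] (faults so far: 3)
  step 5: ref 2 -> FAULT, evict 4, frames=[3,2] (faults so far: 4)
  step 6: ref 2 -> HIT, frames=[3,2] (faults so far: 4)
  step 7: ref 2 -> HIT, frames=[3,2] (faults so far: 4)
  step 8: ref 1 -> FAULT, evict 3, frames=[1,2] (faults so far: 5)
  step 9: ref 4 -> FAULT, evict 2, frames=[1,4] (faults so far: 6)
  step 10: ref 2 -> FAULT, evict 1, frames=[2,4] (faults so far: 7)
  step 11: ref 4 -> HIT, frames=[2,4] (faults so far: 7)
  step 12: ref 3 -> FAULT, evict 4, frames=[2,3] (faults so far: 8)
  step 13: ref 6 -> FAULT, evict 2, frames=[6,3] (faults so far: 9)
  step 14: ref 3 -> HIT, frames=[6,3] (faults so far: 9)
  FIFO total faults: 9
--- LRU ---
  step 0: ref 2 -> FAULT, frames=[2,-] (faults so far: 1)
  step 1: ref 4 -> FAULT, frames=[2,4] (faults so far: 2)
  step 2: ref 4 -> HIT, frames=[2,4] (faults so far: 2)
  step 3: ref 2 -> HIT, frames=[2,4] (faults so far: 2)
  step 4: ref 3 -> FAULT, evict 4, frames=[2,3] (faults so far: 3)
  step 5: ref 2 -> HIT, frames=[2,3] (faults so far: 3)
  step 6: ref 2 -> HIT, frames=[2,3] (faults so far: 3)
  step 7: ref 2 -> HIT, frames=[2,3] (faults so far: 3)
  step 8: ref 1 -> FAULT, evict 3, frames=[2,1] (faults so far: 4)
  step 9: ref 4 -> FAULT, evict 2, frames=[4,1] (faults so far: 5)
  step 10: ref 2 -> FAULT, evict 1, frames=[4,2] (faults so far: 6)
  step 11: ref 4 -> HIT, frames=[4,2] (faults so far: 6)
  step 12: ref 3 -> FAULT, evict 2, frames=[4,3] (faults so far: 7)
  step 13: ref 6 -> FAULT, evict 4, frames=[6,3] (faults so far: 8)
  step 14: ref 3 -> HIT, frames=[6,3] (faults so far: 8)
  LRU total faults: 8
--- Optimal ---
  step 0: ref 2 -> FAULT, frames=[2,-] (faults so far: 1)
  step 1: ref 4 -> FAULT, frames=[2,4] (faults so far: 2)
  step 2: ref 4 -> HIT, frames=[2,4] (faults so far: 2)
  step 3: ref 2 -> HIT, frames=[2,4] (faults so far: 2)
  step 4: ref 3 -> FAULT, evict 4, frames=[2,3] (faults so far: 3)
  step 5: ref 2 -> HIT, frames=[2,3] (faults so far: 3)
  step 6: ref 2 -> HIT, frames=[2,3] (faults so far: 3)
  step 7: ref 2 -> HIT, frames=[2,3] (faults so far: 3)
  step 8: ref 1 -> FAULT, evict 3, frames=[2,1] (faults so far: 4)
  step 9: ref 4 -> FAULT, evict 1, frames=[2,4] (faults so far: 5)
  step 10: ref 2 -> HIT, frames=[2,4] (faults so far: 5)
  step 11: ref 4 -> HIT, frames=[2,4] (faults so far: 5)
  step 12: ref 3 -> FAULT, evict 2, frames=[3,4] (faults so far: 6)
  step 13: ref 6 -> FAULT, evict 4, frames=[3,6] (faults so far: 7)
  step 14: ref 3 -> HIT, frames=[3,6] (faults so far: 7)
  Optimal total faults: 7

Answer: 9 8 7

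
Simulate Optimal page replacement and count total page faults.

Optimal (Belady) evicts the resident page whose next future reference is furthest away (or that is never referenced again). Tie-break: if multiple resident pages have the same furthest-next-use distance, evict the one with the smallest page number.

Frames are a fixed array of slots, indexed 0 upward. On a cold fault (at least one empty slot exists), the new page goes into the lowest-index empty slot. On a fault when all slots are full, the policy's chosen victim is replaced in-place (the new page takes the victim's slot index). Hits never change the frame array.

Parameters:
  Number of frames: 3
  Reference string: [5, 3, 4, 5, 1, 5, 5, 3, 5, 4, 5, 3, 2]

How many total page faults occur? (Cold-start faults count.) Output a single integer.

Answer: 6

Derivation:
Step 0: ref 5 → FAULT, frames=[5,-,-]
Step 1: ref 3 → FAULT, frames=[5,3,-]
Step 2: ref 4 → FAULT, frames=[5,3,4]
Step 3: ref 5 → HIT, frames=[5,3,4]
Step 4: ref 1 → FAULT (evict 4), frames=[5,3,1]
Step 5: ref 5 → HIT, frames=[5,3,1]
Step 6: ref 5 → HIT, frames=[5,3,1]
Step 7: ref 3 → HIT, frames=[5,3,1]
Step 8: ref 5 → HIT, frames=[5,3,1]
Step 9: ref 4 → FAULT (evict 1), frames=[5,3,4]
Step 10: ref 5 → HIT, frames=[5,3,4]
Step 11: ref 3 → HIT, frames=[5,3,4]
Step 12: ref 2 → FAULT (evict 3), frames=[5,2,4]
Total faults: 6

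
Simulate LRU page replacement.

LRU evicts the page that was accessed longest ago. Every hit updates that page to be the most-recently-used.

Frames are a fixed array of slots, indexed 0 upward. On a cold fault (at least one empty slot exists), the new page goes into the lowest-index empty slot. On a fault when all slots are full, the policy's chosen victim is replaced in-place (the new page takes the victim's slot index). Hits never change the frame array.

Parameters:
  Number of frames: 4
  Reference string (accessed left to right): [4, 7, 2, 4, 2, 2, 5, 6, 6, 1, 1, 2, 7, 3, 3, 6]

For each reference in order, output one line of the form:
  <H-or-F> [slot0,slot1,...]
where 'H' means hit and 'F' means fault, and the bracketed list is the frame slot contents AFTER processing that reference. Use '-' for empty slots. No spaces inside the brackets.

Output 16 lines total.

F [4,-,-,-]
F [4,7,-,-]
F [4,7,2,-]
H [4,7,2,-]
H [4,7,2,-]
H [4,7,2,-]
F [4,7,2,5]
F [4,6,2,5]
H [4,6,2,5]
F [1,6,2,5]
H [1,6,2,5]
H [1,6,2,5]
F [1,6,2,7]
F [1,3,2,7]
H [1,3,2,7]
F [6,3,2,7]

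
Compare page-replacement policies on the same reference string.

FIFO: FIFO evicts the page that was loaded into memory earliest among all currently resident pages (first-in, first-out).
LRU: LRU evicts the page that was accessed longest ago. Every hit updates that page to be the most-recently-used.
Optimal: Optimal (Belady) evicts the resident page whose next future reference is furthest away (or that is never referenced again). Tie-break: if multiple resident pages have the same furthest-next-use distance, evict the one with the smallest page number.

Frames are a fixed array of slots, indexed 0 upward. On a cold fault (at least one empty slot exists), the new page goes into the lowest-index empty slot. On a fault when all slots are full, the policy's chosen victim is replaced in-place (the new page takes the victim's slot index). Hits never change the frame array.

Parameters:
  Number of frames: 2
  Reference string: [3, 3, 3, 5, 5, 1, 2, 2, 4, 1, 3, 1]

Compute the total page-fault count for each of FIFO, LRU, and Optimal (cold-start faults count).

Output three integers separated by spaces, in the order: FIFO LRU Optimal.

--- FIFO ---
  step 0: ref 3 -> FAULT, frames=[3,-] (faults so far: 1)
  step 1: ref 3 -> HIT, frames=[3,-] (faults so far: 1)
  step 2: ref 3 -> HIT, frames=[3,-] (faults so far: 1)
  step 3: ref 5 -> FAULT, frames=[3,5] (faults so far: 2)
  step 4: ref 5 -> HIT, frames=[3,5] (faults so far: 2)
  step 5: ref 1 -> FAULT, evict 3, frames=[1,5] (faults so far: 3)
  step 6: ref 2 -> FAULT, evict 5, frames=[1,2] (faults so far: 4)
  step 7: ref 2 -> HIT, frames=[1,2] (faults so far: 4)
  step 8: ref 4 -> FAULT, evict 1, frames=[4,2] (faults so far: 5)
  step 9: ref 1 -> FAULT, evict 2, frames=[4,1] (faults so far: 6)
  step 10: ref 3 -> FAULT, evict 4, frames=[3,1] (faults so far: 7)
  step 11: ref 1 -> HIT, frames=[3,1] (faults so far: 7)
  FIFO total faults: 7
--- LRU ---
  step 0: ref 3 -> FAULT, frames=[3,-] (faults so far: 1)
  step 1: ref 3 -> HIT, frames=[3,-] (faults so far: 1)
  step 2: ref 3 -> HIT, frames=[3,-] (faults so far: 1)
  step 3: ref 5 -> FAULT, frames=[3,5] (faults so far: 2)
  step 4: ref 5 -> HIT, frames=[3,5] (faults so far: 2)
  step 5: ref 1 -> FAULT, evict 3, frames=[1,5] (faults so far: 3)
  step 6: ref 2 -> FAULT, evict 5, frames=[1,2] (faults so far: 4)
  step 7: ref 2 -> HIT, frames=[1,2] (faults so far: 4)
  step 8: ref 4 -> FAULT, evict 1, frames=[4,2] (faults so far: 5)
  step 9: ref 1 -> FAULT, evict 2, frames=[4,1] (faults so far: 6)
  step 10: ref 3 -> FAULT, evict 4, frames=[3,1] (faults so far: 7)
  step 11: ref 1 -> HIT, frames=[3,1] (faults so far: 7)
  LRU total faults: 7
--- Optimal ---
  step 0: ref 3 -> FAULT, frames=[3,-] (faults so far: 1)
  step 1: ref 3 -> HIT, frames=[3,-] (faults so far: 1)
  step 2: ref 3 -> HIT, frames=[3,-] (faults so far: 1)
  step 3: ref 5 -> FAULT, frames=[3,5] (faults so far: 2)
  step 4: ref 5 -> HIT, frames=[3,5] (faults so far: 2)
  step 5: ref 1 -> FAULT, evict 5, frames=[3,1] (faults so far: 3)
  step 6: ref 2 -> FAULT, evict 3, frames=[2,1] (faults so far: 4)
  step 7: ref 2 -> HIT, frames=[2,1] (faults so far: 4)
  step 8: ref 4 -> FAULT, evict 2, frames=[4,1] (faults so far: 5)
  step 9: ref 1 -> HIT, frames=[4,1] (faults so far: 5)
  step 10: ref 3 -> FAULT, evict 4, frames=[3,1] (faults so far: 6)
  step 11: ref 1 -> HIT, frames=[3,1] (faults so far: 6)
  Optimal total faults: 6

Answer: 7 7 6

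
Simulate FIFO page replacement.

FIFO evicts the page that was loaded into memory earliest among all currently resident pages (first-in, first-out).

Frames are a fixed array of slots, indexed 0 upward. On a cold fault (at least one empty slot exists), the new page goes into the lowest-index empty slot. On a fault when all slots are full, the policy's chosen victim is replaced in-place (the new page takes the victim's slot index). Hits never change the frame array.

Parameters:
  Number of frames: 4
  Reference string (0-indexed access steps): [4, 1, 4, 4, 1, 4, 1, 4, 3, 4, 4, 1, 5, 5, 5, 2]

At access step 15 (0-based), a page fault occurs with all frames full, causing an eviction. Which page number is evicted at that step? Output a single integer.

Answer: 4

Derivation:
Step 0: ref 4 -> FAULT, frames=[4,-,-,-]
Step 1: ref 1 -> FAULT, frames=[4,1,-,-]
Step 2: ref 4 -> HIT, frames=[4,1,-,-]
Step 3: ref 4 -> HIT, frames=[4,1,-,-]
Step 4: ref 1 -> HIT, frames=[4,1,-,-]
Step 5: ref 4 -> HIT, frames=[4,1,-,-]
Step 6: ref 1 -> HIT, frames=[4,1,-,-]
Step 7: ref 4 -> HIT, frames=[4,1,-,-]
Step 8: ref 3 -> FAULT, frames=[4,1,3,-]
Step 9: ref 4 -> HIT, frames=[4,1,3,-]
Step 10: ref 4 -> HIT, frames=[4,1,3,-]
Step 11: ref 1 -> HIT, frames=[4,1,3,-]
Step 12: ref 5 -> FAULT, frames=[4,1,3,5]
Step 13: ref 5 -> HIT, frames=[4,1,3,5]
Step 14: ref 5 -> HIT, frames=[4,1,3,5]
Step 15: ref 2 -> FAULT, evict 4, frames=[2,1,3,5]
At step 15: evicted page 4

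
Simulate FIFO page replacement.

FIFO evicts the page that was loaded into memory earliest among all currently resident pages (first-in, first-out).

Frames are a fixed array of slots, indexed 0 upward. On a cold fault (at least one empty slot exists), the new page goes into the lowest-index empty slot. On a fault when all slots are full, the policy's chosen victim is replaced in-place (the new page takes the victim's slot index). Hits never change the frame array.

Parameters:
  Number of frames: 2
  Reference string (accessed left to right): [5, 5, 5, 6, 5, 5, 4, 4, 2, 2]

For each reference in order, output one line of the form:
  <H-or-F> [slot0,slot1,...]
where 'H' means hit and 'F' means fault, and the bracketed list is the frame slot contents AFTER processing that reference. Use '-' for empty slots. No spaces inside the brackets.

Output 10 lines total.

F [5,-]
H [5,-]
H [5,-]
F [5,6]
H [5,6]
H [5,6]
F [4,6]
H [4,6]
F [4,2]
H [4,2]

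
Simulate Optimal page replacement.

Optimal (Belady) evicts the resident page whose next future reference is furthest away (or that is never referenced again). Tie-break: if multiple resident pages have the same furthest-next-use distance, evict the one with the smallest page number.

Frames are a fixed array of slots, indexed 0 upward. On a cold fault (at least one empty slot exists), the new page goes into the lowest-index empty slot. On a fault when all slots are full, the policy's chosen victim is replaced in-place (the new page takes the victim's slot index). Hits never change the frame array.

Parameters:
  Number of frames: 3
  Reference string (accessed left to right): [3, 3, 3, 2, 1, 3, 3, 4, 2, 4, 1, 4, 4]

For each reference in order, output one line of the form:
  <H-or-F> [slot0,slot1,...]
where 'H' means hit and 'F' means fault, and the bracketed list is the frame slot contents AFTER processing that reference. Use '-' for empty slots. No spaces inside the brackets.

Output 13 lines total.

F [3,-,-]
H [3,-,-]
H [3,-,-]
F [3,2,-]
F [3,2,1]
H [3,2,1]
H [3,2,1]
F [4,2,1]
H [4,2,1]
H [4,2,1]
H [4,2,1]
H [4,2,1]
H [4,2,1]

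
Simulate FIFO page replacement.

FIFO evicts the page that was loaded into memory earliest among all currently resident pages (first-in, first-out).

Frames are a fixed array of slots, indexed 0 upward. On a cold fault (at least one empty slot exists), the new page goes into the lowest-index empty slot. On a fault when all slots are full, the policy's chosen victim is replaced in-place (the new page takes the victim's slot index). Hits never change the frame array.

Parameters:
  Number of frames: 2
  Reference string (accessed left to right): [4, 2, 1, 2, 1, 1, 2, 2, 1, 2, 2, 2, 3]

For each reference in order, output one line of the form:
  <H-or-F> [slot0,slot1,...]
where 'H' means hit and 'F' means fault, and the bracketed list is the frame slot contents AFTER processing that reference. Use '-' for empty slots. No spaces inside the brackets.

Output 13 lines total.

F [4,-]
F [4,2]
F [1,2]
H [1,2]
H [1,2]
H [1,2]
H [1,2]
H [1,2]
H [1,2]
H [1,2]
H [1,2]
H [1,2]
F [1,3]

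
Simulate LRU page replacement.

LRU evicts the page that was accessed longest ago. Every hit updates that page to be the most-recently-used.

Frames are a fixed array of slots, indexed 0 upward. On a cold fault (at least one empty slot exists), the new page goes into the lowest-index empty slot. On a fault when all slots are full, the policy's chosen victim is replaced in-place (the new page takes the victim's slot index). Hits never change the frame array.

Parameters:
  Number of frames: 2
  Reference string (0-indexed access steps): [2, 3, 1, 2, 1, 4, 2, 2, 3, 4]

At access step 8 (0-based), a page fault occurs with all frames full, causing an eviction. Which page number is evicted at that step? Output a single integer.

Step 0: ref 2 -> FAULT, frames=[2,-]
Step 1: ref 3 -> FAULT, frames=[2,3]
Step 2: ref 1 -> FAULT, evict 2, frames=[1,3]
Step 3: ref 2 -> FAULT, evict 3, frames=[1,2]
Step 4: ref 1 -> HIT, frames=[1,2]
Step 5: ref 4 -> FAULT, evict 2, frames=[1,4]
Step 6: ref 2 -> FAULT, evict 1, frames=[2,4]
Step 7: ref 2 -> HIT, frames=[2,4]
Step 8: ref 3 -> FAULT, evict 4, frames=[2,3]
At step 8: evicted page 4

Answer: 4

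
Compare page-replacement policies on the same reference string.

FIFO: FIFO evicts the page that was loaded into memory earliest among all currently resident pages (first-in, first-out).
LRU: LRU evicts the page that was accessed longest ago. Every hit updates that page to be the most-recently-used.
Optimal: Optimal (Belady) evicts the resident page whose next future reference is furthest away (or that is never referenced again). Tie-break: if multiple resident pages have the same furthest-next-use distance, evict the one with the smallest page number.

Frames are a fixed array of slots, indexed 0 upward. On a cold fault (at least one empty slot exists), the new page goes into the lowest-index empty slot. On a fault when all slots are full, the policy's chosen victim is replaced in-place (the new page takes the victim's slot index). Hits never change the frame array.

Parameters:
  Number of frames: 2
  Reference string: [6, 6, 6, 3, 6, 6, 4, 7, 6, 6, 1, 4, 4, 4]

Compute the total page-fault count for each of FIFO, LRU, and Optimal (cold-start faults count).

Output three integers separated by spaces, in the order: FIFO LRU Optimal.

Answer: 7 7 6

Derivation:
--- FIFO ---
  step 0: ref 6 -> FAULT, frames=[6,-] (faults so far: 1)
  step 1: ref 6 -> HIT, frames=[6,-] (faults so far: 1)
  step 2: ref 6 -> HIT, frames=[6,-] (faults so far: 1)
  step 3: ref 3 -> FAULT, frames=[6,3] (faults so far: 2)
  step 4: ref 6 -> HIT, frames=[6,3] (faults so far: 2)
  step 5: ref 6 -> HIT, frames=[6,3] (faults so far: 2)
  step 6: ref 4 -> FAULT, evict 6, frames=[4,3] (faults so far: 3)
  step 7: ref 7 -> FAULT, evict 3, frames=[4,7] (faults so far: 4)
  step 8: ref 6 -> FAULT, evict 4, frames=[6,7] (faults so far: 5)
  step 9: ref 6 -> HIT, frames=[6,7] (faults so far: 5)
  step 10: ref 1 -> FAULT, evict 7, frames=[6,1] (faults so far: 6)
  step 11: ref 4 -> FAULT, evict 6, frames=[4,1] (faults so far: 7)
  step 12: ref 4 -> HIT, frames=[4,1] (faults so far: 7)
  step 13: ref 4 -> HIT, frames=[4,1] (faults so far: 7)
  FIFO total faults: 7
--- LRU ---
  step 0: ref 6 -> FAULT, frames=[6,-] (faults so far: 1)
  step 1: ref 6 -> HIT, frames=[6,-] (faults so far: 1)
  step 2: ref 6 -> HIT, frames=[6,-] (faults so far: 1)
  step 3: ref 3 -> FAULT, frames=[6,3] (faults so far: 2)
  step 4: ref 6 -> HIT, frames=[6,3] (faults so far: 2)
  step 5: ref 6 -> HIT, frames=[6,3] (faults so far: 2)
  step 6: ref 4 -> FAULT, evict 3, frames=[6,4] (faults so far: 3)
  step 7: ref 7 -> FAULT, evict 6, frames=[7,4] (faults so far: 4)
  step 8: ref 6 -> FAULT, evict 4, frames=[7,6] (faults so far: 5)
  step 9: ref 6 -> HIT, frames=[7,6] (faults so far: 5)
  step 10: ref 1 -> FAULT, evict 7, frames=[1,6] (faults so far: 6)
  step 11: ref 4 -> FAULT, evict 6, frames=[1,4] (faults so far: 7)
  step 12: ref 4 -> HIT, frames=[1,4] (faults so far: 7)
  step 13: ref 4 -> HIT, frames=[1,4] (faults so far: 7)
  LRU total faults: 7
--- Optimal ---
  step 0: ref 6 -> FAULT, frames=[6,-] (faults so far: 1)
  step 1: ref 6 -> HIT, frames=[6,-] (faults so far: 1)
  step 2: ref 6 -> HIT, frames=[6,-] (faults so far: 1)
  step 3: ref 3 -> FAULT, frames=[6,3] (faults so far: 2)
  step 4: ref 6 -> HIT, frames=[6,3] (faults so far: 2)
  step 5: ref 6 -> HIT, frames=[6,3] (faults so far: 2)
  step 6: ref 4 -> FAULT, evict 3, frames=[6,4] (faults so far: 3)
  step 7: ref 7 -> FAULT, evict 4, frames=[6,7] (faults so far: 4)
  step 8: ref 6 -> HIT, frames=[6,7] (faults so far: 4)
  step 9: ref 6 -> HIT, frames=[6,7] (faults so far: 4)
  step 10: ref 1 -> FAULT, evict 6, frames=[1,7] (faults so far: 5)
  step 11: ref 4 -> FAULT, evict 1, frames=[4,7] (faults so far: 6)
  step 12: ref 4 -> HIT, frames=[4,7] (faults so far: 6)
  step 13: ref 4 -> HIT, frames=[4,7] (faults so far: 6)
  Optimal total faults: 6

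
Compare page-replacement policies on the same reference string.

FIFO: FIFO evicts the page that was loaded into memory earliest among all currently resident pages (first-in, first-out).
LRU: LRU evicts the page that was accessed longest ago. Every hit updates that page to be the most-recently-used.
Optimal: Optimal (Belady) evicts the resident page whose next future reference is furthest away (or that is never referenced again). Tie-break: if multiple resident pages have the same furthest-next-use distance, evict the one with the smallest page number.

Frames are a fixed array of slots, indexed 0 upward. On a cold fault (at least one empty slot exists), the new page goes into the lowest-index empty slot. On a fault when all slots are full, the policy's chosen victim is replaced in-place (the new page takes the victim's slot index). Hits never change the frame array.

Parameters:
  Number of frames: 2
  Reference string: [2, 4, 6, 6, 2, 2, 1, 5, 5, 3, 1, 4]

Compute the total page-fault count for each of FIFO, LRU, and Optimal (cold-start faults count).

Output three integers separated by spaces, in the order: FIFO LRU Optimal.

--- FIFO ---
  step 0: ref 2 -> FAULT, frames=[2,-] (faults so far: 1)
  step 1: ref 4 -> FAULT, frames=[2,4] (faults so far: 2)
  step 2: ref 6 -> FAULT, evict 2, frames=[6,4] (faults so far: 3)
  step 3: ref 6 -> HIT, frames=[6,4] (faults so far: 3)
  step 4: ref 2 -> FAULT, evict 4, frames=[6,2] (faults so far: 4)
  step 5: ref 2 -> HIT, frames=[6,2] (faults so far: 4)
  step 6: ref 1 -> FAULT, evict 6, frames=[1,2] (faults so far: 5)
  step 7: ref 5 -> FAULT, evict 2, frames=[1,5] (faults so far: 6)
  step 8: ref 5 -> HIT, frames=[1,5] (faults so far: 6)
  step 9: ref 3 -> FAULT, evict 1, frames=[3,5] (faults so far: 7)
  step 10: ref 1 -> FAULT, evict 5, frames=[3,1] (faults so far: 8)
  step 11: ref 4 -> FAULT, evict 3, frames=[4,1] (faults so far: 9)
  FIFO total faults: 9
--- LRU ---
  step 0: ref 2 -> FAULT, frames=[2,-] (faults so far: 1)
  step 1: ref 4 -> FAULT, frames=[2,4] (faults so far: 2)
  step 2: ref 6 -> FAULT, evict 2, frames=[6,4] (faults so far: 3)
  step 3: ref 6 -> HIT, frames=[6,4] (faults so far: 3)
  step 4: ref 2 -> FAULT, evict 4, frames=[6,2] (faults so far: 4)
  step 5: ref 2 -> HIT, frames=[6,2] (faults so far: 4)
  step 6: ref 1 -> FAULT, evict 6, frames=[1,2] (faults so far: 5)
  step 7: ref 5 -> FAULT, evict 2, frames=[1,5] (faults so far: 6)
  step 8: ref 5 -> HIT, frames=[1,5] (faults so far: 6)
  step 9: ref 3 -> FAULT, evict 1, frames=[3,5] (faults so far: 7)
  step 10: ref 1 -> FAULT, evict 5, frames=[3,1] (faults so far: 8)
  step 11: ref 4 -> FAULT, evict 3, frames=[4,1] (faults so far: 9)
  LRU total faults: 9
--- Optimal ---
  step 0: ref 2 -> FAULT, frames=[2,-] (faults so far: 1)
  step 1: ref 4 -> FAULT, frames=[2,4] (faults so far: 2)
  step 2: ref 6 -> FAULT, evict 4, frames=[2,6] (faults so far: 3)
  step 3: ref 6 -> HIT, frames=[2,6] (faults so far: 3)
  step 4: ref 2 -> HIT, frames=[2,6] (faults so far: 3)
  step 5: ref 2 -> HIT, frames=[2,6] (faults so far: 3)
  step 6: ref 1 -> FAULT, evict 2, frames=[1,6] (faults so far: 4)
  step 7: ref 5 -> FAULT, evict 6, frames=[1,5] (faults so far: 5)
  step 8: ref 5 -> HIT, frames=[1,5] (faults so far: 5)
  step 9: ref 3 -> FAULT, evict 5, frames=[1,3] (faults so far: 6)
  step 10: ref 1 -> HIT, frames=[1,3] (faults so far: 6)
  step 11: ref 4 -> FAULT, evict 1, frames=[4,3] (faults so far: 7)
  Optimal total faults: 7

Answer: 9 9 7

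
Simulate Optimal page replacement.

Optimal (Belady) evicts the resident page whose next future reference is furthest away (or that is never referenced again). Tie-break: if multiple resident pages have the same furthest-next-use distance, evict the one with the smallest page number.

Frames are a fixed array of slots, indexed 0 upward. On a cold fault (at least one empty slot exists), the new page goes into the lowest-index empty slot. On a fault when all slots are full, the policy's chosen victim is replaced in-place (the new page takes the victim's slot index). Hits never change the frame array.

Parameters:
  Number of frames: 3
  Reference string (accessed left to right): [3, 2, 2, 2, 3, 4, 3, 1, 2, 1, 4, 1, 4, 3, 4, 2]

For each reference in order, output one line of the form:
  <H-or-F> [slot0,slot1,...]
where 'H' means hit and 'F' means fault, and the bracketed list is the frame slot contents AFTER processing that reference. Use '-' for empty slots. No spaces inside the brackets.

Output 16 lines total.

F [3,-,-]
F [3,2,-]
H [3,2,-]
H [3,2,-]
H [3,2,-]
F [3,2,4]
H [3,2,4]
F [1,2,4]
H [1,2,4]
H [1,2,4]
H [1,2,4]
H [1,2,4]
H [1,2,4]
F [3,2,4]
H [3,2,4]
H [3,2,4]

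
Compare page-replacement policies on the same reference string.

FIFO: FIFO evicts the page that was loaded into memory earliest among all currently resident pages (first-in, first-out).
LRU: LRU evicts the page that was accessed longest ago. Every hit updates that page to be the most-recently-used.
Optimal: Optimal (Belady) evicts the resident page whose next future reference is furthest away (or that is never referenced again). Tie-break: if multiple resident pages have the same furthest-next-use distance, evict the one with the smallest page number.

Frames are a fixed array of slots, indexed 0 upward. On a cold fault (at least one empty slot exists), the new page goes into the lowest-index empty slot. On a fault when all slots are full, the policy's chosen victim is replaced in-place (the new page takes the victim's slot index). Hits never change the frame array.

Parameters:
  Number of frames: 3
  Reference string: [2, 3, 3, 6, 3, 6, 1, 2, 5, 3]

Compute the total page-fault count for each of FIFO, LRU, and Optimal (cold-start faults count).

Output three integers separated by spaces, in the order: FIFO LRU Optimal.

--- FIFO ---
  step 0: ref 2 -> FAULT, frames=[2,-,-] (faults so far: 1)
  step 1: ref 3 -> FAULT, frames=[2,3,-] (faults so far: 2)
  step 2: ref 3 -> HIT, frames=[2,3,-] (faults so far: 2)
  step 3: ref 6 -> FAULT, frames=[2,3,6] (faults so far: 3)
  step 4: ref 3 -> HIT, frames=[2,3,6] (faults so far: 3)
  step 5: ref 6 -> HIT, frames=[2,3,6] (faults so far: 3)
  step 6: ref 1 -> FAULT, evict 2, frames=[1,3,6] (faults so far: 4)
  step 7: ref 2 -> FAULT, evict 3, frames=[1,2,6] (faults so far: 5)
  step 8: ref 5 -> FAULT, evict 6, frames=[1,2,5] (faults so far: 6)
  step 9: ref 3 -> FAULT, evict 1, frames=[3,2,5] (faults so far: 7)
  FIFO total faults: 7
--- LRU ---
  step 0: ref 2 -> FAULT, frames=[2,-,-] (faults so far: 1)
  step 1: ref 3 -> FAULT, frames=[2,3,-] (faults so far: 2)
  step 2: ref 3 -> HIT, frames=[2,3,-] (faults so far: 2)
  step 3: ref 6 -> FAULT, frames=[2,3,6] (faults so far: 3)
  step 4: ref 3 -> HIT, frames=[2,3,6] (faults so far: 3)
  step 5: ref 6 -> HIT, frames=[2,3,6] (faults so far: 3)
  step 6: ref 1 -> FAULT, evict 2, frames=[1,3,6] (faults so far: 4)
  step 7: ref 2 -> FAULT, evict 3, frames=[1,2,6] (faults so far: 5)
  step 8: ref 5 -> FAULT, evict 6, frames=[1,2,5] (faults so far: 6)
  step 9: ref 3 -> FAULT, evict 1, frames=[3,2,5] (faults so far: 7)
  LRU total faults: 7
--- Optimal ---
  step 0: ref 2 -> FAULT, frames=[2,-,-] (faults so far: 1)
  step 1: ref 3 -> FAULT, frames=[2,3,-] (faults so far: 2)
  step 2: ref 3 -> HIT, frames=[2,3,-] (faults so far: 2)
  step 3: ref 6 -> FAULT, frames=[2,3,6] (faults so far: 3)
  step 4: ref 3 -> HIT, frames=[2,3,6] (faults so far: 3)
  step 5: ref 6 -> HIT, frames=[2,3,6] (faults so far: 3)
  step 6: ref 1 -> FAULT, evict 6, frames=[2,3,1] (faults so far: 4)
  step 7: ref 2 -> HIT, frames=[2,3,1] (faults so far: 4)
  step 8: ref 5 -> FAULT, evict 1, frames=[2,3,5] (faults so far: 5)
  step 9: ref 3 -> HIT, frames=[2,3,5] (faults so far: 5)
  Optimal total faults: 5

Answer: 7 7 5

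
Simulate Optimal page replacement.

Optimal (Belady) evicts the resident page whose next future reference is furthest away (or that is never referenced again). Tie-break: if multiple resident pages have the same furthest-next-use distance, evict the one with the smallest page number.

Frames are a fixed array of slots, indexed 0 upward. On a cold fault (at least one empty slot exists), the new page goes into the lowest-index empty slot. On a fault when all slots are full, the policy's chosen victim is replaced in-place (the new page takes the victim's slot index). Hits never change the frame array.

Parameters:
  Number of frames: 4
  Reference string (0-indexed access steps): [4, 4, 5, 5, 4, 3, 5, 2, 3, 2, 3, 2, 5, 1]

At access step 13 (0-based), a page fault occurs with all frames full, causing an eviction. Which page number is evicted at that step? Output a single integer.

Answer: 2

Derivation:
Step 0: ref 4 -> FAULT, frames=[4,-,-,-]
Step 1: ref 4 -> HIT, frames=[4,-,-,-]
Step 2: ref 5 -> FAULT, frames=[4,5,-,-]
Step 3: ref 5 -> HIT, frames=[4,5,-,-]
Step 4: ref 4 -> HIT, frames=[4,5,-,-]
Step 5: ref 3 -> FAULT, frames=[4,5,3,-]
Step 6: ref 5 -> HIT, frames=[4,5,3,-]
Step 7: ref 2 -> FAULT, frames=[4,5,3,2]
Step 8: ref 3 -> HIT, frames=[4,5,3,2]
Step 9: ref 2 -> HIT, frames=[4,5,3,2]
Step 10: ref 3 -> HIT, frames=[4,5,3,2]
Step 11: ref 2 -> HIT, frames=[4,5,3,2]
Step 12: ref 5 -> HIT, frames=[4,5,3,2]
Step 13: ref 1 -> FAULT, evict 2, frames=[4,5,3,1]
At step 13: evicted page 2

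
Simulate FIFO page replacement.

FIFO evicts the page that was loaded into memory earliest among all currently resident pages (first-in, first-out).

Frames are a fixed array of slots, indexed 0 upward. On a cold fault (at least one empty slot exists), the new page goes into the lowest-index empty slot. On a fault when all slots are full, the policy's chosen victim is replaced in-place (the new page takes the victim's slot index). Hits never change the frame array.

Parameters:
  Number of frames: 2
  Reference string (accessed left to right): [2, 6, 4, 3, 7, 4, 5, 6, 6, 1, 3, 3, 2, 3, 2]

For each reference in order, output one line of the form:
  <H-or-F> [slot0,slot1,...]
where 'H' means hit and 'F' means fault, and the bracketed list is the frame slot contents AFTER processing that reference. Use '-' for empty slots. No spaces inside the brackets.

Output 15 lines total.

F [2,-]
F [2,6]
F [4,6]
F [4,3]
F [7,3]
F [7,4]
F [5,4]
F [5,6]
H [5,6]
F [1,6]
F [1,3]
H [1,3]
F [2,3]
H [2,3]
H [2,3]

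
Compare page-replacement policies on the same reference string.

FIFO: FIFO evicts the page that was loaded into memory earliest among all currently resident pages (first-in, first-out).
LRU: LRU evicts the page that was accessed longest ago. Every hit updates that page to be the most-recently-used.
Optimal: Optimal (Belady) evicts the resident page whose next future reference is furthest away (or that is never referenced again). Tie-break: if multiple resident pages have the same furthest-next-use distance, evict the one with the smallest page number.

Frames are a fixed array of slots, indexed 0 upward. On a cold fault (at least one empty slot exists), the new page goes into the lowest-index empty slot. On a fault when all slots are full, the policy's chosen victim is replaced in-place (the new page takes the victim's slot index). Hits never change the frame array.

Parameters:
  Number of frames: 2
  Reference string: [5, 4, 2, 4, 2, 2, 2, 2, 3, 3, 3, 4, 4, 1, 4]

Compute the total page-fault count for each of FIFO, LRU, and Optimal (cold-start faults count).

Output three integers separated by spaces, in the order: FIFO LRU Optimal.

--- FIFO ---
  step 0: ref 5 -> FAULT, frames=[5,-] (faults so far: 1)
  step 1: ref 4 -> FAULT, frames=[5,4] (faults so far: 2)
  step 2: ref 2 -> FAULT, evict 5, frames=[2,4] (faults so far: 3)
  step 3: ref 4 -> HIT, frames=[2,4] (faults so far: 3)
  step 4: ref 2 -> HIT, frames=[2,4] (faults so far: 3)
  step 5: ref 2 -> HIT, frames=[2,4] (faults so far: 3)
  step 6: ref 2 -> HIT, frames=[2,4] (faults so far: 3)
  step 7: ref 2 -> HIT, frames=[2,4] (faults so far: 3)
  step 8: ref 3 -> FAULT, evict 4, frames=[2,3] (faults so far: 4)
  step 9: ref 3 -> HIT, frames=[2,3] (faults so far: 4)
  step 10: ref 3 -> HIT, frames=[2,3] (faults so far: 4)
  step 11: ref 4 -> FAULT, evict 2, frames=[4,3] (faults so far: 5)
  step 12: ref 4 -> HIT, frames=[4,3] (faults so far: 5)
  step 13: ref 1 -> FAULT, evict 3, frames=[4,1] (faults so far: 6)
  step 14: ref 4 -> HIT, frames=[4,1] (faults so far: 6)
  FIFO total faults: 6
--- LRU ---
  step 0: ref 5 -> FAULT, frames=[5,-] (faults so far: 1)
  step 1: ref 4 -> FAULT, frames=[5,4] (faults so far: 2)
  step 2: ref 2 -> FAULT, evict 5, frames=[2,4] (faults so far: 3)
  step 3: ref 4 -> HIT, frames=[2,4] (faults so far: 3)
  step 4: ref 2 -> HIT, frames=[2,4] (faults so far: 3)
  step 5: ref 2 -> HIT, frames=[2,4] (faults so far: 3)
  step 6: ref 2 -> HIT, frames=[2,4] (faults so far: 3)
  step 7: ref 2 -> HIT, frames=[2,4] (faults so far: 3)
  step 8: ref 3 -> FAULT, evict 4, frames=[2,3] (faults so far: 4)
  step 9: ref 3 -> HIT, frames=[2,3] (faults so far: 4)
  step 10: ref 3 -> HIT, frames=[2,3] (faults so far: 4)
  step 11: ref 4 -> FAULT, evict 2, frames=[4,3] (faults so far: 5)
  step 12: ref 4 -> HIT, frames=[4,3] (faults so far: 5)
  step 13: ref 1 -> FAULT, evict 3, frames=[4,1] (faults so far: 6)
  step 14: ref 4 -> HIT, frames=[4,1] (faults so far: 6)
  LRU total faults: 6
--- Optimal ---
  step 0: ref 5 -> FAULT, frames=[5,-] (faults so far: 1)
  step 1: ref 4 -> FAULT, frames=[5,4] (faults so far: 2)
  step 2: ref 2 -> FAULT, evict 5, frames=[2,4] (faults so far: 3)
  step 3: ref 4 -> HIT, frames=[2,4] (faults so far: 3)
  step 4: ref 2 -> HIT, frames=[2,4] (faults so far: 3)
  step 5: ref 2 -> HIT, frames=[2,4] (faults so far: 3)
  step 6: ref 2 -> HIT, frames=[2,4] (faults so far: 3)
  step 7: ref 2 -> HIT, frames=[2,4] (faults so far: 3)
  step 8: ref 3 -> FAULT, evict 2, frames=[3,4] (faults so far: 4)
  step 9: ref 3 -> HIT, frames=[3,4] (faults so far: 4)
  step 10: ref 3 -> HIT, frames=[3,4] (faults so far: 4)
  step 11: ref 4 -> HIT, frames=[3,4] (faults so far: 4)
  step 12: ref 4 -> HIT, frames=[3,4] (faults so far: 4)
  step 13: ref 1 -> FAULT, evict 3, frames=[1,4] (faults so far: 5)
  step 14: ref 4 -> HIT, frames=[1,4] (faults so far: 5)
  Optimal total faults: 5

Answer: 6 6 5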